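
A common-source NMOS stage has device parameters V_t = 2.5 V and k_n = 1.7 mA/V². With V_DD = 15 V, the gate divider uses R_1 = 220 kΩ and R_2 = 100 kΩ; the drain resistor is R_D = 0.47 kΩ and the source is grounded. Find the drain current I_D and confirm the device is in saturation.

V_G = V_DD·R_2/(R_1+R_2) = 15×100/320 = 4.69 V. With the source grounded, V_GS = V_G = 4.69 V.
Assume saturation: I_D = (k_n/2)(V_GS − V_t)² = (1.7/2)×(4.69 − 2.5)² = 0.85×2.19² = 4.07 mA.
V_DS = V_DD − I_D·R_D = 15 − 4.07×0.47 = 13.1 V.
Saturation requires V_DS ≥ V_GS − V_t = 2.19 V; 13.1 ≥ 2.19 ✓.

I_D ≈ 4.1 mA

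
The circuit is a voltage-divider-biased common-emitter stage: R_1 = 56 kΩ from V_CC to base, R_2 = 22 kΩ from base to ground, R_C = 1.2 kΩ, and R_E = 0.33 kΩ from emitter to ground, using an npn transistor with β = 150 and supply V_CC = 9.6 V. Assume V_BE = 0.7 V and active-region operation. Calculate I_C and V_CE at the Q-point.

I_C ≈ 4.6 mA, V_CE ≈ 2.6 V

Thevenize the base divider: V_Th = V_CC·R_2/(R_1+R_2) = 9.6×22/78 = 2.71 V, R_Th = R_1‖R_2 = 15.8 kΩ.
Base-emitter loop: V_Th = I_B·R_Th + V_BE + (β+1)I_B·R_E, so I_B = (2.71 − 0.7) / (15.8 + 151×0.33) = 0.0306 mA.
I_C = β·I_B = 150×0.0306 = 4.59 mA, and I_E = (β+1)I_B = 4.62 mA.
V_CE = V_CC − I_C·R_C − I_E·R_E = 9.6 − 4.59×1.2 − 4.62×0.33 = 2.57 V.
V_CE = 2.57 V > 0.2 V confirms active-region operation.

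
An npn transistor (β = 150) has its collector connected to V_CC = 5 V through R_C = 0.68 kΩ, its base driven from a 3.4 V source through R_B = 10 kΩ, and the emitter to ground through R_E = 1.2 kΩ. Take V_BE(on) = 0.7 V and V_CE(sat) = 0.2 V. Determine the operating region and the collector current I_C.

Assume active. Base-emitter loop: I_B = (V_BB − V_BE)/(R_B + (β+1)R_E) = (3.4 − 0.7)/(10 + 151×1.2) = 0.0141 mA.
I_C = β·I_B = 150×0.0141 = 2.12 mA.
V_CE = V_CC − I_C·R_C − I_E·R_E = 5 − 2.12×0.68 − 2.13×1.2 = 1 V > V_CE(sat), so the active-region assumption holds.

active; I_C ≈ 2.1 mA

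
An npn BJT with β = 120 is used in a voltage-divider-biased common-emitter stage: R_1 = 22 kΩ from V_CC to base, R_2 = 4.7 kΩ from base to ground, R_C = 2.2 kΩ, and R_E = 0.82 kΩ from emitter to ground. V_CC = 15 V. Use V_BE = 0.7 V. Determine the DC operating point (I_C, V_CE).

I_C ≈ 2.3 mA, V_CE ≈ 8.2 V

Thevenize the base divider: V_Th = V_CC·R_2/(R_1+R_2) = 15×4.7/26.7 = 2.64 V, R_Th = R_1‖R_2 = 3.87 kΩ.
Base-emitter loop: V_Th = I_B·R_Th + V_BE + (β+1)I_B·R_E, so I_B = (2.64 − 0.7) / (3.87 + 121×0.82) = 0.0188 mA.
I_C = β·I_B = 120×0.0188 = 2.26 mA, and I_E = (β+1)I_B = 2.28 mA.
V_CE = V_CC − I_C·R_C − I_E·R_E = 15 − 2.26×2.2 − 2.28×0.82 = 8.16 V.
V_CE = 8.16 V > 0.2 V confirms active-region operation.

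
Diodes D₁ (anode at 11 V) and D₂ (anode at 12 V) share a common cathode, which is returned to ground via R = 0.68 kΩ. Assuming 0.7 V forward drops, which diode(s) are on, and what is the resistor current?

Assume both conduct. Then node N would need to be at both 11−0.7 = 10.3 V and 12−0.7 = 11.3 V, which is impossible.
Assume only D₂ conducts: V_N = 12 − 0.7 = 11.3 V, so I_R = 11.3/0.68 = 16.6 mA.
Check D₁: its anode-to-cathode voltage is 11 − 11.3 = -0.3 V < 0.7 V, so it is off. The assumption is consistent.

Only D₂ conducts; I_R ≈ 17 mA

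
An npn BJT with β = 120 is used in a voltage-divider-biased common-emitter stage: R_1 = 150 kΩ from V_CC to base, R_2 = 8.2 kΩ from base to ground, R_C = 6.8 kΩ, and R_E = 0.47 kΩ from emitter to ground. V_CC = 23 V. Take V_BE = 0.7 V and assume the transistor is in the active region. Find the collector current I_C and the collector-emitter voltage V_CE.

I_C ≈ 0.91 mA, V_CE ≈ 16 V

Thevenize the base divider: V_Th = V_CC·R_2/(R_1+R_2) = 23×8.2/158 = 1.19 V, R_Th = R_1‖R_2 = 7.77 kΩ.
Base-emitter loop: V_Th = I_B·R_Th + V_BE + (β+1)I_B·R_E, so I_B = (1.19 − 0.7) / (7.77 + 121×0.47) = 0.00761 mA.
I_C = β·I_B = 120×0.00761 = 0.914 mA, and I_E = (β+1)I_B = 0.921 mA.
V_CE = V_CC − I_C·R_C − I_E·R_E = 23 − 0.914×6.8 − 0.921×0.47 = 16.4 V.
V_CE = 16.4 V > 0.2 V confirms active-region operation.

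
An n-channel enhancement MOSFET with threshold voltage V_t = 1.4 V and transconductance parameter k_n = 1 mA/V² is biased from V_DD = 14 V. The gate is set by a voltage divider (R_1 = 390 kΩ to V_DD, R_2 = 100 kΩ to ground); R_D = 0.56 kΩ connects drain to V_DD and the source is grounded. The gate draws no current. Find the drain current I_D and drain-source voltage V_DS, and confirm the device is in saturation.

I_D ≈ 1.1 mA, V_DS ≈ 13 V

V_G = V_DD·R_2/(R_1+R_2) = 14×100/490 = 2.86 V. With the source grounded, V_GS = V_G = 2.86 V.
Assume saturation: I_D = (k_n/2)(V_GS − V_t)² = (1/2)×(2.86 − 1.4)² = 0.5×1.46² = 1.06 mA.
V_DS = V_DD − I_D·R_D = 14 − 1.06×0.56 = 13.4 V.
Saturation requires V_DS ≥ V_GS − V_t = 1.46 V; 13.4 ≥ 1.46 ✓.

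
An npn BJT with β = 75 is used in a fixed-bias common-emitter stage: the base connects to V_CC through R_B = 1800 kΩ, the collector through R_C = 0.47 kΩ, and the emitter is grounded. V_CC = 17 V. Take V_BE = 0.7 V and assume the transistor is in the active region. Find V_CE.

V_CE ≈ 17 V

Base loop: V_CC = I_B·R_B + V_BE, so I_B = (17 − 0.7)/1800 kΩ = 0.00906 mA.
In the active region I_C = β·I_B = 75 × 0.00906 = 0.679 mA.
Collector loop: V_CE = V_CC − I_C·R_C = 17 − 0.679×0.47 = 16.7 V.
Since V_CE = 16.7 V > V_CE(sat) ≈ 0.2 V, the transistor is in the active region as assumed.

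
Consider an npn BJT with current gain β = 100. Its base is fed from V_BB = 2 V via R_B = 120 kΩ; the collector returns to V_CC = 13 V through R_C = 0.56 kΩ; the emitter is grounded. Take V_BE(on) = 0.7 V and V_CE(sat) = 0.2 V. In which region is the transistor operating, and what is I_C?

Assume active. Base-emitter loop: I_B = (V_BB − V_BE)/R_B = (2 − 0.7)/120 = 0.0108 mA.
I_C = β·I_B = 100×0.0108 = 1.08 mA.
V_CE = V_CC − I_C·R_C = 13 − 1.08×0.56 = 12.4 V > V_CE(sat), so the active-region assumption holds.

active; I_C ≈ 1.1 mA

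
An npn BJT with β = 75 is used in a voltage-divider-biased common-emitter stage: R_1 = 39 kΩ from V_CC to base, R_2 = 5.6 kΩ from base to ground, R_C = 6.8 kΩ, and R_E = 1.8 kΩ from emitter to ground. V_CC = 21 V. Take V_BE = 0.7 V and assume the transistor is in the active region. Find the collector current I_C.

I_C ≈ 1 mA

Thevenize the base divider: V_Th = V_CC·R_2/(R_1+R_2) = 21×5.6/44.6 = 2.64 V, R_Th = R_1‖R_2 = 4.9 kΩ.
Base-emitter loop: V_Th = I_B·R_Th + V_BE + (β+1)I_B·R_E, so I_B = (2.64 − 0.7) / (4.9 + 76×1.8) = 0.0137 mA.
I_C = β·I_B = 75×0.0137 = 1.03 mA, and I_E = (β+1)I_B = 1.04 mA.
V_CE = V_CC − I_C·R_C − I_E·R_E = 21 − 1.03×6.8 − 1.04×1.8 = 12.2 V.
V_CE = 12.2 V > 0.2 V confirms active-region operation.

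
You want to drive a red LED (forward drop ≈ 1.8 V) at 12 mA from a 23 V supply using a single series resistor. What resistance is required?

R ≈ 1.8 kΩ

The resistor drops V_S − V_D = 23 − 1.8 = 21.2 V at 12 mA.
R = 21.2 V / 12 mA = 1.77 kΩ.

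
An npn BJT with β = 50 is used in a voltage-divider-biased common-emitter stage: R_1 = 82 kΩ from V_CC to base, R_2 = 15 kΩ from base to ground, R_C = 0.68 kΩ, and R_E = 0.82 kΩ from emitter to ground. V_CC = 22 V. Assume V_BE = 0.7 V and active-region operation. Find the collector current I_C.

I_C ≈ 2.5 mA

Thevenize the base divider: V_Th = V_CC·R_2/(R_1+R_2) = 22×15/97 = 3.4 V, R_Th = R_1‖R_2 = 12.7 kΩ.
Base-emitter loop: V_Th = I_B·R_Th + V_BE + (β+1)I_B·R_E, so I_B = (3.4 − 0.7) / (12.7 + 51×0.82) = 0.0496 mA.
I_C = β·I_B = 50×0.0496 = 2.48 mA, and I_E = (β+1)I_B = 2.53 mA.
V_CE = V_CC − I_C·R_C − I_E·R_E = 22 − 2.48×0.68 − 2.53×0.82 = 18.2 V.
V_CE = 18.2 V > 0.2 V confirms active-region operation.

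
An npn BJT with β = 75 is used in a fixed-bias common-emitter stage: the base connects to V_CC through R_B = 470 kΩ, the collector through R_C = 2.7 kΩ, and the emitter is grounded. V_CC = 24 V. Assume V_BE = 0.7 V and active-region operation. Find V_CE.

V_CE ≈ 14 V

Base loop: V_CC = I_B·R_B + V_BE, so I_B = (24 − 0.7)/470 kΩ = 0.0496 mA.
In the active region I_C = β·I_B = 75 × 0.0496 = 3.72 mA.
Collector loop: V_CE = V_CC − I_C·R_C = 24 − 3.72×2.7 = 14 V.
Since V_CE = 14 V > V_CE(sat) ≈ 0.2 V, the transistor is in the active region as assumed.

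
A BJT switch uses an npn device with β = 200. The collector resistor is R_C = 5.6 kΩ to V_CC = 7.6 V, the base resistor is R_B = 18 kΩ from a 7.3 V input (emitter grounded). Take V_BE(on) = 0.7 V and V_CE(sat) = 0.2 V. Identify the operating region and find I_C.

Assume active: I_B = (7.3 − 0.7)/18 = 0.367 mA, giving I_C = β·I_B = 73.3 mA.
But then V_CE = 7.6 − 73.3×5.6 = -403 V < V_CE(sat) = 0.2 V — impossible in the active region.
So the transistor is saturated. With V_CE = 0.2 V, I_C = (V_CC − 0.2)/R_C = 7.4/5.6 = 1.32 mA.
Check: β·I_B = 73.3 mA > I_C = 1.32 mA, confirming saturation.

saturation; I_C ≈ 1.3 mA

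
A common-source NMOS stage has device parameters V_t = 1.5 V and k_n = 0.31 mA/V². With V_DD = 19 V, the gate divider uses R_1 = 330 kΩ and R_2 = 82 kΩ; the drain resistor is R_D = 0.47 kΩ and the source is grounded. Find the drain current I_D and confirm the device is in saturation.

V_G = V_DD·R_2/(R_1+R_2) = 19×82/412 = 3.78 V. With the source grounded, V_GS = V_G = 3.78 V.
Assume saturation: I_D = (k_n/2)(V_GS − V_t)² = (0.31/2)×(3.78 − 1.5)² = 0.155×2.28² = 0.807 mA.
V_DS = V_DD − I_D·R_D = 19 − 0.807×0.47 = 18.6 V.
Saturation requires V_DS ≥ V_GS − V_t = 2.28 V; 18.6 ≥ 2.28 ✓.

I_D ≈ 0.81 mA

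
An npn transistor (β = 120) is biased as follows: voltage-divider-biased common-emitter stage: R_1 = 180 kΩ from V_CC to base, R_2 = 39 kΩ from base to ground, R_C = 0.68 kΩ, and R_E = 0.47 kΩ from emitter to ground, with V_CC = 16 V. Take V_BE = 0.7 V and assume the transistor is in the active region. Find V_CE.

Thevenize the base divider: V_Th = V_CC·R_2/(R_1+R_2) = 16×39/219 = 2.85 V, R_Th = R_1‖R_2 = 32.1 kΩ.
Base-emitter loop: V_Th = I_B·R_Th + V_BE + (β+1)I_B·R_E, so I_B = (2.85 − 0.7) / (32.1 + 121×0.47) = 0.0242 mA.
I_C = β·I_B = 120×0.0242 = 2.9 mA, and I_E = (β+1)I_B = 2.92 mA.
V_CE = V_CC − I_C·R_C − I_E·R_E = 16 − 2.9×0.68 − 2.92×0.47 = 12.7 V.
V_CE = 12.7 V > 0.2 V confirms active-region operation.

V_CE ≈ 13 V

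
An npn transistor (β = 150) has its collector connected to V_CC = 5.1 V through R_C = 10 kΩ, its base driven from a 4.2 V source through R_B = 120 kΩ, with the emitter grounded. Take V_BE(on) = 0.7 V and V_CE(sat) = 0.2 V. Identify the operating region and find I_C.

saturation; I_C ≈ 0.49 mA

Assume active: I_B = (4.2 − 0.7)/120 = 0.0292 mA, giving I_C = β·I_B = 4.38 mA.
But then V_CE = 5.1 − 4.38×10 = -38.6 V < V_CE(sat) = 0.2 V — impossible in the active region.
So the transistor is saturated. With V_CE = 0.2 V, I_C = (V_CC − 0.2)/R_C = 4.9/10 = 0.49 mA.
Check: β·I_B = 4.38 mA > I_C = 0.49 mA, confirming saturation.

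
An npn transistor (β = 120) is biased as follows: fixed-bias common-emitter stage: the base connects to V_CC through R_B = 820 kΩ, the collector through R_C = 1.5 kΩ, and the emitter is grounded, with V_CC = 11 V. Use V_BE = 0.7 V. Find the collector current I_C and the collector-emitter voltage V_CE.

I_C ≈ 1.5 mA, V_CE ≈ 8.7 V

Base loop: V_CC = I_B·R_B + V_BE, so I_B = (11 − 0.7)/820 kΩ = 0.0126 mA.
In the active region I_C = β·I_B = 120 × 0.0126 = 1.51 mA.
Collector loop: V_CE = V_CC − I_C·R_C = 11 − 1.51×1.5 = 8.74 V.
Since V_CE = 8.74 V > V_CE(sat) ≈ 0.2 V, the transistor is in the active region as assumed.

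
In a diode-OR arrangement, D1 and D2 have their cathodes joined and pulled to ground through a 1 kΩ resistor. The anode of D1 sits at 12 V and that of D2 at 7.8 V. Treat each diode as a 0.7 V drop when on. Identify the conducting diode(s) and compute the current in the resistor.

Only D1 conducts; I_R ≈ 11 mA

Assume both conduct. Then node N would need to be at both 12−0.7 = 11.3 V and 7.8−0.7 = 7.1 V, which is impossible.
Assume only D1 conducts: V_N = 12 − 0.7 = 11.3 V, so I_R = 11.3/1 = 11.3 mA.
Check D2: its anode-to-cathode voltage is 7.8 − 11.3 = -3.5 V < 0.7 V, so it is off. The assumption is consistent.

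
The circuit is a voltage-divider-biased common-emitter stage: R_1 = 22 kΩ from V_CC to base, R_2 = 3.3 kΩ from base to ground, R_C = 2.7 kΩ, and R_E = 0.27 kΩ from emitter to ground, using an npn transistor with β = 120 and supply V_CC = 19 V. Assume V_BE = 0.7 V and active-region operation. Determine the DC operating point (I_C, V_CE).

Thevenize the base divider: V_Th = V_CC·R_2/(R_1+R_2) = 19×3.3/25.3 = 2.48 V, R_Th = R_1‖R_2 = 2.87 kΩ.
Base-emitter loop: V_Th = I_B·R_Th + V_BE + (β+1)I_B·R_E, so I_B = (2.48 − 0.7) / (2.87 + 121×0.27) = 0.05 mA.
I_C = β·I_B = 120×0.05 = 6 mA, and I_E = (β+1)I_B = 6.05 mA.
V_CE = V_CC − I_C·R_C − I_E·R_E = 19 − 6×2.7 − 6.05×0.27 = 1.15 V.
V_CE = 1.15 V > 0.2 V confirms active-region operation.

I_C ≈ 6 mA, V_CE ≈ 1.2 V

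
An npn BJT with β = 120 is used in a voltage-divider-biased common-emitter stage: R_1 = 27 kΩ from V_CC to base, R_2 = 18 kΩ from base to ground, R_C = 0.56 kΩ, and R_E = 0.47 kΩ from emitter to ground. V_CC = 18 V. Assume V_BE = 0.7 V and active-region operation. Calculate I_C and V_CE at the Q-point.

I_C ≈ 12 mA, V_CE ≈ 6.1 V

Thevenize the base divider: V_Th = V_CC·R_2/(R_1+R_2) = 18×18/45 = 7.2 V, R_Th = R_1‖R_2 = 10.8 kΩ.
Base-emitter loop: V_Th = I_B·R_Th + V_BE + (β+1)I_B·R_E, so I_B = (7.2 − 0.7) / (10.8 + 121×0.47) = 0.0961 mA.
I_C = β·I_B = 120×0.0961 = 11.5 mA, and I_E = (β+1)I_B = 11.6 mA.
V_CE = V_CC − I_C·R_C − I_E·R_E = 18 − 11.5×0.56 − 11.6×0.47 = 6.08 V.
V_CE = 6.08 V > 0.2 V confirms active-region operation.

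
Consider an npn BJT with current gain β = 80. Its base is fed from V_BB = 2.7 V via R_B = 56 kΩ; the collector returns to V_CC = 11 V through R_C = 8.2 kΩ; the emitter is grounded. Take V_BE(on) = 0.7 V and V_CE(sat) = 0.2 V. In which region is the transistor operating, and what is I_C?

Assume active: I_B = (2.7 − 0.7)/56 = 0.0357 mA, giving I_C = β·I_B = 2.86 mA.
But then V_CE = 11 − 2.86×8.2 = -12.4 V < V_CE(sat) = 0.2 V — impossible in the active region.
So the transistor is saturated. With V_CE = 0.2 V, I_C = (V_CC − 0.2)/R_C = 10.8/8.2 = 1.32 mA.
Check: β·I_B = 2.86 mA > I_C = 1.32 mA, confirming saturation.

saturation; I_C ≈ 1.3 mA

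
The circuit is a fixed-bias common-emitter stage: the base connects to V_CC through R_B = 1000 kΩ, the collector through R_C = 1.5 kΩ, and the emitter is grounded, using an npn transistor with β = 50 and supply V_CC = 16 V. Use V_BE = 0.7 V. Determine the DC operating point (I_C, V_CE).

I_C ≈ 0.77 mA, V_CE ≈ 15 V

Base loop: V_CC = I_B·R_B + V_BE, so I_B = (16 − 0.7)/1000 kΩ = 0.0153 mA.
In the active region I_C = β·I_B = 50 × 0.0153 = 0.765 mA.
Collector loop: V_CE = V_CC − I_C·R_C = 16 − 0.765×1.5 = 14.9 V.
Since V_CE = 14.9 V > V_CE(sat) ≈ 0.2 V, the transistor is in the active region as assumed.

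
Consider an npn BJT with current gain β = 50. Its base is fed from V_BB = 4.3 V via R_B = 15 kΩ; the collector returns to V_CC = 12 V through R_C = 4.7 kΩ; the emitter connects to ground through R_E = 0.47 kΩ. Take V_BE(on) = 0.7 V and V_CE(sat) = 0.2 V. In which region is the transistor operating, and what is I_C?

saturation; I_C ≈ 2.3 mA

Assume active: I_B = (4.3 − 0.7)/(15 + 51×0.47) = 0.0924 mA, I_C = β·I_B = 4.62 mA.
Then V_CE = 12 − 4.62×4.7 − 4.71×0.47 = -11.9 V < 0.2 V — the active assumption fails.
Re-solve with V_CE = 0.2 V. KCL at the emitter: V_E/R_E = (V_BB−0.7−V_E)/R_B + (V_CC−0.2−V_E)/R_C, giving V_E = 1.14 V.
I_C = (V_CC − 0.2 − V_E)/R_C = (11.8 − 1.14)/4.7 = 2.27 mA.
Check: I_B = (3.6 − 1.14)/15 = 0.164 mA, and β·I_B = 8.19 mA > I_C, confirming saturation.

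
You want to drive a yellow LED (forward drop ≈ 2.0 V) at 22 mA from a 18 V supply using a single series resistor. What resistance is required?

R ≈ 0.73 kΩ

The resistor drops V_S − V_D = 18 − 2.0 = 16 V at 22 mA.
R = 16 V / 22 mA = 0.727 kΩ.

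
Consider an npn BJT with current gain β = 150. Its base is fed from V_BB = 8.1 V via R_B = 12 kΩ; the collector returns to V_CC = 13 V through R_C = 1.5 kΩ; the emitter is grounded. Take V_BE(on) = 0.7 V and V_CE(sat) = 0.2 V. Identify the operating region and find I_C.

Assume active: I_B = (8.1 − 0.7)/12 = 0.617 mA, giving I_C = β·I_B = 92.5 mA.
But then V_CE = 13 − 92.5×1.5 = -126 V < V_CE(sat) = 0.2 V — impossible in the active region.
So the transistor is saturated. With V_CE = 0.2 V, I_C = (V_CC − 0.2)/R_C = 12.8/1.5 = 8.53 mA.
Check: β·I_B = 92.5 mA > I_C = 8.53 mA, confirming saturation.

saturation; I_C ≈ 8.5 mA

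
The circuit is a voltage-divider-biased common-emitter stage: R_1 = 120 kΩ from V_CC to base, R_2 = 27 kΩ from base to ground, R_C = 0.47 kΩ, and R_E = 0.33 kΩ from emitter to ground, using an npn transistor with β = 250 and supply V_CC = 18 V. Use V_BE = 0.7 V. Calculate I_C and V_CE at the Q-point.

Thevenize the base divider: V_Th = V_CC·R_2/(R_1+R_2) = 18×27/147 = 3.31 V, R_Th = R_1‖R_2 = 22 kΩ.
Base-emitter loop: V_Th = I_B·R_Th + V_BE + (β+1)I_B·R_E, so I_B = (3.31 − 0.7) / (22 + 251×0.33) = 0.0249 mA.
I_C = β·I_B = 250×0.0249 = 6.21 mA, and I_E = (β+1)I_B = 6.24 mA.
V_CE = V_CC − I_C·R_C − I_E·R_E = 18 − 6.21×0.47 − 6.24×0.33 = 13 V.
V_CE = 13 V > 0.2 V confirms active-region operation.

I_C ≈ 6.2 mA, V_CE ≈ 13 V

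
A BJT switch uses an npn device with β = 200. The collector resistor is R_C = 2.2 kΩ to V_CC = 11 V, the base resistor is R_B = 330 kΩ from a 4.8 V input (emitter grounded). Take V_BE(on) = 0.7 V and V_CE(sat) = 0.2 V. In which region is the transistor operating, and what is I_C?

active; I_C ≈ 2.5 mA

Assume active. Base-emitter loop: I_B = (V_BB − V_BE)/R_B = (4.8 − 0.7)/330 = 0.0124 mA.
I_C = β·I_B = 200×0.0124 = 2.48 mA.
V_CE = V_CC − I_C·R_C = 11 − 2.48×2.2 = 5.53 V > V_CE(sat), so the active-region assumption holds.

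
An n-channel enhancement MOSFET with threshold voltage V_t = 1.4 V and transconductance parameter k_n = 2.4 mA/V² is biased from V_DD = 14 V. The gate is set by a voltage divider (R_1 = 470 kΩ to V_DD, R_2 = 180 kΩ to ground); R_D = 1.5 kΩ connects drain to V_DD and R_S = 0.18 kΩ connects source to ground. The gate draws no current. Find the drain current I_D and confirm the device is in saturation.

V_G = V_DD·R_2/(R_1+R_2) = 14×180/650 = 3.88 V.
Assume saturation: I_D = (k_n/2)(V_GS − V_t)² with V_GS = V_G − I_D·R_S = 3.88 − 0.18·I_D.
Substituting gives 0.0389·I_D² − 2.07·I_D + 7.36 = 0, with roots I_D = 3.83 or 49.4 mA.
The root I_D = 49.4 mA gives V_GS = -5.02 V ≤ V_t, so take I_D = 3.83 mA.
Then V_GS = 3.19 V and V_DS = V_DD − I_D(R_D+R_S) = 14 − 3.83×1.68 = 7.56 V.
Saturation requires V_DS ≥ V_GS − V_t = 1.79 V; 7.56 ≥ 1.79 ✓.

I_D ≈ 3.8 mA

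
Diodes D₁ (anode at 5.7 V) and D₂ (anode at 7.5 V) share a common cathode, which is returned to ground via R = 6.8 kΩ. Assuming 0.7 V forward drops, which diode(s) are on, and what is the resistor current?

Only D₂ conducts; I_R ≈ 1 mA

Assume both conduct. Then node N would need to be at both 5.7−0.7 = 5 V and 7.5−0.7 = 6.8 V, which is impossible.
Assume only D₂ conducts: V_N = 7.5 − 0.7 = 6.8 V, so I_R = 6.8/6.8 = 1 mA.
Check D₁: its anode-to-cathode voltage is 5.7 − 6.8 = -1.1 V < 0.7 V, so it is off. The assumption is consistent.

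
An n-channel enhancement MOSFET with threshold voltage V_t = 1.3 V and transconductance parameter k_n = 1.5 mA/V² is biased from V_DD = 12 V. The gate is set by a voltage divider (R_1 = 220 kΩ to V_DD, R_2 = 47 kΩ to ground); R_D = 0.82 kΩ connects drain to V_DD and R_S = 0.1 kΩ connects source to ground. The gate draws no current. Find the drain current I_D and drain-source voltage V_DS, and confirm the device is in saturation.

V_G = V_DD·R_2/(R_1+R_2) = 12×47/267 = 2.11 V.
Assume saturation: I_D = (k_n/2)(V_GS − V_t)² with V_GS = V_G − I_D·R_S = 2.11 − 0.1·I_D.
Substituting gives 0.0075·I_D² − 1.12·I_D + 0.495 = 0, with roots I_D = 0.442 or 149 mA.
The root I_D = 149 mA gives V_GS = -12.8 V ≤ V_t, so take I_D = 0.442 mA.
Then V_GS = 2.07 V and V_DS = V_DD − I_D(R_D+R_S) = 12 − 0.442×0.92 = 11.6 V.
Saturation requires V_DS ≥ V_GS − V_t = 0.768 V; 11.6 ≥ 0.768 ✓.

I_D ≈ 0.44 mA, V_DS ≈ 12 V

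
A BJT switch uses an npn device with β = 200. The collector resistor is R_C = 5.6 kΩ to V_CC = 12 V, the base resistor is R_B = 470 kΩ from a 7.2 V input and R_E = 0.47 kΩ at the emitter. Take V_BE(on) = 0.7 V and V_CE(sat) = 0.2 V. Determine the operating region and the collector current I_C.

saturation; I_C ≈ 1.9 mA

Assume active: I_B = (7.2 − 0.7)/(470 + 201×0.47) = 0.0115 mA, I_C = β·I_B = 2.3 mA.
Then V_CE = 12 − 2.3×5.6 − 2.31×0.47 = -1.98 V < 0.2 V — the active assumption fails.
Re-solve with V_CE = 0.2 V. KCL at the emitter: V_E/R_E = (V_BB−0.7−V_E)/R_B + (V_CC−0.2−V_E)/R_C, giving V_E = 0.919 V.
I_C = (V_CC − 0.2 − V_E)/R_C = (11.8 − 0.919)/5.6 = 1.94 mA.
Check: I_B = (6.5 − 0.919)/470 = 0.0119 mA, and β·I_B = 2.37 mA > I_C, confirming saturation.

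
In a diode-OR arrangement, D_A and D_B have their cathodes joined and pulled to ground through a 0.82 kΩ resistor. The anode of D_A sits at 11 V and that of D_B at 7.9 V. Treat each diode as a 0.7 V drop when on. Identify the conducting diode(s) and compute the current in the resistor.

Only D_A conducts; I_R ≈ 13 mA

Assume both conduct. Then node N would need to be at both 11−0.7 = 10.3 V and 7.9−0.7 = 7.2 V, which is impossible.
Assume only D_A conducts: V_N = 11 − 0.7 = 10.3 V, so I_R = 10.3/0.82 = 12.6 mA.
Check D_B: its anode-to-cathode voltage is 7.9 − 10.3 = -2.4 V < 0.7 V, so it is off. The assumption is consistent.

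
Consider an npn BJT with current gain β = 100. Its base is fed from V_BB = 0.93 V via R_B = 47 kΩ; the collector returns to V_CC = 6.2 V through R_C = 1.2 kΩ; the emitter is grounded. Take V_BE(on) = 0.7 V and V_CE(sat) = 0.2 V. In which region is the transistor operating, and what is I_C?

active; I_C ≈ 0.49 mA

Assume active. Base-emitter loop: I_B = (V_BB − V_BE)/R_B = (0.93 − 0.7)/47 = 0.00489 mA.
I_C = β·I_B = 100×0.00489 = 0.489 mA.
V_CE = V_CC − I_C·R_C = 6.2 − 0.489×1.2 = 5.61 V > V_CE(sat), so the active-region assumption holds.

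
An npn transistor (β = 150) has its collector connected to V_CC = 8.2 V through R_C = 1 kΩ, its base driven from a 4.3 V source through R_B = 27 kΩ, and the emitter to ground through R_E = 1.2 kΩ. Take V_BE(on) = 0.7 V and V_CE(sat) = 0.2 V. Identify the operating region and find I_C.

Assume active. Base-emitter loop: I_B = (V_BB − V_BE)/(R_B + (β+1)R_E) = (4.3 − 0.7)/(27 + 151×1.2) = 0.0173 mA.
I_C = β·I_B = 150×0.0173 = 2.59 mA.
V_CE = V_CC − I_C·R_C − I_E·R_E = 8.2 − 2.59×1 − 2.61×1.2 = 2.47 V > V_CE(sat), so the active-region assumption holds.

active; I_C ≈ 2.6 mA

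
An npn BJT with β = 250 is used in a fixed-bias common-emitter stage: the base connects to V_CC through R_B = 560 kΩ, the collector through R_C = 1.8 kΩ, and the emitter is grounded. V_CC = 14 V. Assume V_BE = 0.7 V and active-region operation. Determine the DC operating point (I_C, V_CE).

Base loop: V_CC = I_B·R_B + V_BE, so I_B = (14 − 0.7)/560 kΩ = 0.0238 mA.
In the active region I_C = β·I_B = 250 × 0.0238 = 5.94 mA.
Collector loop: V_CE = V_CC − I_C·R_C = 14 − 5.94×1.8 = 3.31 V.
Since V_CE = 3.31 V > V_CE(sat) ≈ 0.2 V, the transistor is in the active region as assumed.

I_C ≈ 5.9 mA, V_CE ≈ 3.3 V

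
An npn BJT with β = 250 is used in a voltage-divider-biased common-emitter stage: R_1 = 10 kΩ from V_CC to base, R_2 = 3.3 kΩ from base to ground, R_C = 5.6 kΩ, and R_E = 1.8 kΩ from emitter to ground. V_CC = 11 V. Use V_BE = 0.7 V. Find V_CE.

Thevenize the base divider: V_Th = V_CC·R_2/(R_1+R_2) = 11×3.3/13.3 = 2.73 V, R_Th = R_1‖R_2 = 2.48 kΩ.
Base-emitter loop: V_Th = I_B·R_Th + V_BE + (β+1)I_B·R_E, so I_B = (2.73 − 0.7) / (2.48 + 251×1.8) = 0.00447 mA.
I_C = β·I_B = 250×0.00447 = 1.12 mA, and I_E = (β+1)I_B = 1.12 mA.
V_CE = V_CC − I_C·R_C − I_E·R_E = 11 − 1.12×5.6 − 1.12×1.8 = 2.73 V.
V_CE = 2.73 V > 0.2 V confirms active-region operation.

V_CE ≈ 2.7 V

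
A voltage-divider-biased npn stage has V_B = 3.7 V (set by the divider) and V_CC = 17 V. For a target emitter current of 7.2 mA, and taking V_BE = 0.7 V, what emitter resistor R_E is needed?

V_E = V_B − V_BE = 3.7 − 0.7 = 3 V.
R_E = V_E / I_E = 3 / 7.2 = 0.417 kΩ.

R_E ≈ 0.42 kΩ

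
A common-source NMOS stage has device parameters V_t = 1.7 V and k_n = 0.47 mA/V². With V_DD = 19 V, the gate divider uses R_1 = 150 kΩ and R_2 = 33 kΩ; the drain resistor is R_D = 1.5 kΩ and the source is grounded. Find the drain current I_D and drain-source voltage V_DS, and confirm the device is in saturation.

V_G = V_DD·R_2/(R_1+R_2) = 19×33/183 = 3.43 V. With the source grounded, V_GS = V_G = 3.43 V.
Assume saturation: I_D = (k_n/2)(V_GS − V_t)² = (0.47/2)×(3.43 − 1.7)² = 0.235×1.73² = 0.7 mA.
V_DS = V_DD − I_D·R_D = 19 − 0.7×1.5 = 17.9 V.
Saturation requires V_DS ≥ V_GS − V_t = 1.73 V; 17.9 ≥ 1.73 ✓.

I_D ≈ 0.7 mA, V_DS ≈ 18 V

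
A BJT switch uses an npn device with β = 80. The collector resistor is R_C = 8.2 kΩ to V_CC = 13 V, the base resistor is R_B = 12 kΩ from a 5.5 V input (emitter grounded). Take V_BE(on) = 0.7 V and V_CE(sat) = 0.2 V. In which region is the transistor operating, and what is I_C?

saturation; I_C ≈ 1.6 mA

Assume active: I_B = (5.5 − 0.7)/12 = 0.4 mA, giving I_C = β·I_B = 32 mA.
But then V_CE = 13 − 32×8.2 = -249 V < V_CE(sat) = 0.2 V — impossible in the active region.
So the transistor is saturated. With V_CE = 0.2 V, I_C = (V_CC − 0.2)/R_C = 12.8/8.2 = 1.56 mA.
Check: β·I_B = 32 mA > I_C = 1.56 mA, confirming saturation.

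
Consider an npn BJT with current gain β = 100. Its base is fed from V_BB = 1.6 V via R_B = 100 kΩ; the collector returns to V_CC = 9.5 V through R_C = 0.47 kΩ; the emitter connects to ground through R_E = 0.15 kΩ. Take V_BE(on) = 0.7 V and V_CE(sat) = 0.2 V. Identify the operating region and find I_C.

Assume active. Base-emitter loop: I_B = (V_BB − V_BE)/(R_B + (β+1)R_E) = (1.6 − 0.7)/(100 + 101×0.15) = 0.00782 mA.
I_C = β·I_B = 100×0.00782 = 0.782 mA.
V_CE = V_CC − I_C·R_C − I_E·R_E = 9.5 − 0.782×0.47 − 0.789×0.15 = 9.01 V > V_CE(sat), so the active-region assumption holds.

active; I_C ≈ 0.78 mA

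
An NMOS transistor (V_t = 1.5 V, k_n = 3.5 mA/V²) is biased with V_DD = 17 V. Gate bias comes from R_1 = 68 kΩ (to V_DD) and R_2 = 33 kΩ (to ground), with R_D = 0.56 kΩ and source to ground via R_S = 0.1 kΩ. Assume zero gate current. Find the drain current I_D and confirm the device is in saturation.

V_G = V_DD·R_2/(R_1+R_2) = 17×33/101 = 5.55 V.
Assume saturation: I_D = (k_n/2)(V_GS − V_t)² with V_GS = V_G − I_D·R_S = 5.55 − 0.1·I_D.
Substituting gives 0.0175·I_D² − 2.42·I_D + 28.8 = 0, with roots I_D = 13.1 or 125 mA.
The root I_D = 125 mA gives V_GS = -6.95 V ≤ V_t, so take I_D = 13.1 mA.
Then V_GS = 4.24 V and V_DS = V_DD − I_D(R_D+R_S) = 17 − 13.1×0.66 = 8.33 V.
Saturation requires V_DS ≥ V_GS − V_t = 2.74 V; 8.33 ≥ 2.74 ✓.

I_D ≈ 13 mA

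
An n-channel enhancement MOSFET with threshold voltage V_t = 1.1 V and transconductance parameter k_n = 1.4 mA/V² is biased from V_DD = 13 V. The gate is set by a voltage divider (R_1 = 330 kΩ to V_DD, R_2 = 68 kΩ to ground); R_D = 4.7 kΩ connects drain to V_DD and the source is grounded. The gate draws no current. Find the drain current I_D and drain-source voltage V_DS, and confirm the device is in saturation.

I_D ≈ 0.88 mA, V_DS ≈ 8.9 V

V_G = V_DD·R_2/(R_1+R_2) = 13×68/398 = 2.22 V. With the source grounded, V_GS = V_G = 2.22 V.
Assume saturation: I_D = (k_n/2)(V_GS − V_t)² = (1.4/2)×(2.22 − 1.1)² = 0.7×1.12² = 0.88 mA.
V_DS = V_DD − I_D·R_D = 13 − 0.88×4.7 = 8.86 V.
Saturation requires V_DS ≥ V_GS − V_t = 1.12 V; 8.86 ≥ 1.12 ✓.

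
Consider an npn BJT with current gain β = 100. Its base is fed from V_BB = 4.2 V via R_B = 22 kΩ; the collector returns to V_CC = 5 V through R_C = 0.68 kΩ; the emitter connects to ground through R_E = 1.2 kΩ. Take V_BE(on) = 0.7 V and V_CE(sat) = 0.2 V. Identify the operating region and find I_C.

active; I_C ≈ 2.4 mA

Assume active. Base-emitter loop: I_B = (V_BB − V_BE)/(R_B + (β+1)R_E) = (4.2 − 0.7)/(22 + 101×1.2) = 0.0244 mA.
I_C = β·I_B = 100×0.0244 = 2.44 mA.
V_CE = V_CC − I_C·R_C − I_E·R_E = 5 − 2.44×0.68 − 2.47×1.2 = 0.376 V > V_CE(sat), so the active-region assumption holds.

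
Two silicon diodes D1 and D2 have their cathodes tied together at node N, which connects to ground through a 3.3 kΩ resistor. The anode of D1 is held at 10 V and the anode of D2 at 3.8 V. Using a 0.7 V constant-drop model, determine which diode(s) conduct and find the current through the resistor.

Only D1 conducts; I_R ≈ 2.8 mA

Assume both conduct. Then node N would need to be at both 10−0.7 = 9.3 V and 3.8−0.7 = 3.1 V, which is impossible.
Assume only D1 conducts: V_N = 10 − 0.7 = 9.3 V, so I_R = 9.3/3.3 = 2.82 mA.
Check D2: its anode-to-cathode voltage is 3.8 − 9.3 = -5.5 V < 0.7 V, so it is off. The assumption is consistent.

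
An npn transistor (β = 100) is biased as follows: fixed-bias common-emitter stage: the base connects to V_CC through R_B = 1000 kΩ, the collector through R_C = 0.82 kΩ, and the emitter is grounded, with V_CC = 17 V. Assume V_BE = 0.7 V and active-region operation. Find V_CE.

V_CE ≈ 16 V

Base loop: V_CC = I_B·R_B + V_BE, so I_B = (17 − 0.7)/1000 kΩ = 0.0163 mA.
In the active region I_C = β·I_B = 100 × 0.0163 = 1.63 mA.
Collector loop: V_CE = V_CC − I_C·R_C = 17 − 1.63×0.82 = 15.7 V.
Since V_CE = 15.7 V > V_CE(sat) ≈ 0.2 V, the transistor is in the active region as assumed.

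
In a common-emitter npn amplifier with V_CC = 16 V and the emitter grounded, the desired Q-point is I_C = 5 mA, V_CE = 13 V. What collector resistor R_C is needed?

R_C ≈ 0.6 kΩ

Collector loop: V_CC = I_C·R_C + V_CE.
R_C = (V_CC − V_CE)/I_C = (16 − 13)/5 = 0.6 kΩ.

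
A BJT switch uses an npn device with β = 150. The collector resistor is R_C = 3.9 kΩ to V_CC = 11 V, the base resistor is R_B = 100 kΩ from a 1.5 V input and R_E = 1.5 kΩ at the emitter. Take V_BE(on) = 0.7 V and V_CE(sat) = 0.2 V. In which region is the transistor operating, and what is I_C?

Assume active. Base-emitter loop: I_B = (V_BB − V_BE)/(R_B + (β+1)R_E) = (1.5 − 0.7)/(100 + 151×1.5) = 0.00245 mA.
I_C = β·I_B = 150×0.00245 = 0.368 mA.
V_CE = V_CC − I_C·R_C − I_E·R_E = 11 − 0.368×3.9 − 0.37×1.5 = 9.01 V > V_CE(sat), so the active-region assumption holds.

active; I_C ≈ 0.37 mA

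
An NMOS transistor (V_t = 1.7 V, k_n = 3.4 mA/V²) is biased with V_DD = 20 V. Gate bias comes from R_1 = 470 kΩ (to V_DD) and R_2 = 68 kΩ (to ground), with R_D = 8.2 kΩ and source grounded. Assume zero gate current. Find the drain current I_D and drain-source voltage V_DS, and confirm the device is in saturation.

V_G = V_DD·R_2/(R_1+R_2) = 20×68/538 = 2.53 V. With the source grounded, V_GS = V_G = 2.53 V.
Assume saturation: I_D = (k_n/2)(V_GS − V_t)² = (3.4/2)×(2.53 − 1.7)² = 1.7×0.828² = 1.17 mA.
V_DS = V_DD − I_D·R_D = 20 − 1.17×8.2 = 10.4 V.
Saturation requires V_DS ≥ V_GS − V_t = 0.828 V; 10.4 ≥ 0.828 ✓.

I_D ≈ 1.2 mA, V_DS ≈ 10 V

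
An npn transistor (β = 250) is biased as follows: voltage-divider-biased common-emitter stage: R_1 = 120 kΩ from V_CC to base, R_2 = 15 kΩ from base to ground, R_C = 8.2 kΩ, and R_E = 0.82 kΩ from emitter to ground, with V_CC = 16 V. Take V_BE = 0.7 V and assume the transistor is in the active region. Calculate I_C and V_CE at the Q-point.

Thevenize the base divider: V_Th = V_CC·R_2/(R_1+R_2) = 16×15/135 = 1.78 V, R_Th = R_1‖R_2 = 13.3 kΩ.
Base-emitter loop: V_Th = I_B·R_Th + V_BE + (β+1)I_B·R_E, so I_B = (1.78 − 0.7) / (13.3 + 251×0.82) = 0.00492 mA.
I_C = β·I_B = 250×0.00492 = 1.23 mA, and I_E = (β+1)I_B = 1.23 mA.
V_CE = V_CC − I_C·R_C − I_E·R_E = 16 − 1.23×8.2 − 1.23×0.82 = 4.91 V.
V_CE = 4.91 V > 0.2 V confirms active-region operation.

I_C ≈ 1.2 mA, V_CE ≈ 4.9 V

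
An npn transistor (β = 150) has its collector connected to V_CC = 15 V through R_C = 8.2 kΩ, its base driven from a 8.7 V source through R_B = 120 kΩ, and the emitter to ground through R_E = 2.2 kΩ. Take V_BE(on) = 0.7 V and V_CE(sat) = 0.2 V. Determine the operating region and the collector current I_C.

saturation; I_C ≈ 1.4 mA

Assume active: I_B = (8.7 − 0.7)/(120 + 151×2.2) = 0.0177 mA, I_C = β·I_B = 2.65 mA.
Then V_CE = 15 − 2.65×8.2 − 2.67×2.2 = -12.6 V < 0.2 V — the active assumption fails.
Re-solve with V_CE = 0.2 V. KCL at the emitter: V_E/R_E = (V_BB−0.7−V_E)/R_B + (V_CC−0.2−V_E)/R_C, giving V_E = 3.2 V.
I_C = (V_CC − 0.2 − V_E)/R_C = (14.8 − 3.2)/8.2 = 1.41 mA.
Check: I_B = (8 − 3.2)/120 = 0.04 mA, and β·I_B = 6 mA > I_C, confirming saturation.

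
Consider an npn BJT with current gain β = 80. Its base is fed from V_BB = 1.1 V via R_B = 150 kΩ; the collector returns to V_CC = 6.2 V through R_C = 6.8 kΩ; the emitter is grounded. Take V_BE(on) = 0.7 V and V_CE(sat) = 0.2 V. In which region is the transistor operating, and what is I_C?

Assume active. Base-emitter loop: I_B = (V_BB − V_BE)/R_B = (1.1 − 0.7)/150 = 0.00267 mA.
I_C = β·I_B = 80×0.00267 = 0.213 mA.
V_CE = V_CC − I_C·R_C = 6.2 − 0.213×6.8 = 4.75 V > V_CE(sat), so the active-region assumption holds.

active; I_C ≈ 0.21 mA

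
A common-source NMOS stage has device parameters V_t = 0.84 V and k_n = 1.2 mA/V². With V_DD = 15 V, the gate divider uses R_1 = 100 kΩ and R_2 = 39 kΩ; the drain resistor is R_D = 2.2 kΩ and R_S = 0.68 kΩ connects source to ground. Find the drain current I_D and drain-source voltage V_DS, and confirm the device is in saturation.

I_D ≈ 2.2 mA, V_DS ≈ 8.8 V

V_G = V_DD·R_2/(R_1+R_2) = 15×39/139 = 4.21 V.
Assume saturation: I_D = (k_n/2)(V_GS − V_t)² with V_GS = V_G − I_D·R_S = 4.21 − 0.68·I_D.
Substituting gives 0.277·I_D² − 3.75·I_D + 6.81 = 0, with roots I_D = 2.16 or 11.3 mA.
The root I_D = 11.3 mA gives V_GS = -3.51 V ≤ V_t, so take I_D = 2.16 mA.
Then V_GS = 2.74 V and V_DS = V_DD − I_D(R_D+R_S) = 15 − 2.16×2.88 = 8.77 V.
Saturation requires V_DS ≥ V_GS − V_t = 1.9 V; 8.77 ≥ 1.9 ✓.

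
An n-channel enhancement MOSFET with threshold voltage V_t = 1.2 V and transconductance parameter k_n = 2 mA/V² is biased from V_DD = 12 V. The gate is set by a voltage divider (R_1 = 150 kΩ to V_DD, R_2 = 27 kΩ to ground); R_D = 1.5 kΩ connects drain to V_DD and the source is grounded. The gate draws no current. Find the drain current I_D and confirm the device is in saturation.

V_G = V_DD·R_2/(R_1+R_2) = 12×27/177 = 1.83 V. With the source grounded, V_GS = V_G = 1.83 V.
Assume saturation: I_D = (k_n/2)(V_GS − V_t)² = (2/2)×(1.83 − 1.2)² = 1×0.631² = 0.398 mA.
V_DS = V_DD − I_D·R_D = 12 − 0.398×1.5 = 11.4 V.
Saturation requires V_DS ≥ V_GS − V_t = 0.631 V; 11.4 ≥ 0.631 ✓.

I_D ≈ 0.4 mA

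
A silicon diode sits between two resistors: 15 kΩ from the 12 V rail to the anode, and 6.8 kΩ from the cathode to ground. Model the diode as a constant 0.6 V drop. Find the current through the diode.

The two resistors are in series with the diode, so KVL gives 12 = I·15 + 0.6 + I·6.8.
I = (12 − 0.6) / (15 + 6.8) kΩ = 11.4 / 21.8 = 0.523 mA.

I ≈ 0.52 mA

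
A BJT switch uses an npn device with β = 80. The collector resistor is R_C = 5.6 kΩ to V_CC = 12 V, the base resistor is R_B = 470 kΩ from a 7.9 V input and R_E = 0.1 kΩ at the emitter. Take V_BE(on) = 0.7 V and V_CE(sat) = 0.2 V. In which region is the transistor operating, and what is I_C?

Assume active. Base-emitter loop: I_B = (V_BB − V_BE)/(R_B + (β+1)R_E) = (7.9 − 0.7)/(470 + 81×0.1) = 0.0151 mA.
I_C = β·I_B = 80×0.0151 = 1.2 mA.
V_CE = V_CC − I_C·R_C − I_E·R_E = 12 − 1.2×5.6 − 1.22×0.1 = 5.13 V > V_CE(sat), so the active-region assumption holds.

active; I_C ≈ 1.2 mA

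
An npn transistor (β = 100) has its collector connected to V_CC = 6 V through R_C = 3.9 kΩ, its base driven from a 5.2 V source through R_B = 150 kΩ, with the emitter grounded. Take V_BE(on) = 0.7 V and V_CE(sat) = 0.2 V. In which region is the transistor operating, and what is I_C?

saturation; I_C ≈ 1.5 mA

Assume active: I_B = (5.2 − 0.7)/150 = 0.03 mA, giving I_C = β·I_B = 3 mA.
But then V_CE = 6 − 3×3.9 = -5.7 V < V_CE(sat) = 0.2 V — impossible in the active region.
So the transistor is saturated. With V_CE = 0.2 V, I_C = (V_CC − 0.2)/R_C = 5.8/3.9 = 1.49 mA.
Check: β·I_B = 3 mA > I_C = 1.49 mA, confirming saturation.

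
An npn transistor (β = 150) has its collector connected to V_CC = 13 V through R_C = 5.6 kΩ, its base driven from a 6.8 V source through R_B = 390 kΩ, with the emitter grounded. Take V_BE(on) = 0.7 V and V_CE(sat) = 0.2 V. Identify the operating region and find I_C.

Assume active: I_B = (6.8 − 0.7)/390 = 0.0156 mA, giving I_C = β·I_B = 2.35 mA.
But then V_CE = 13 − 2.35×5.6 = -0.138 V < V_CE(sat) = 0.2 V — impossible in the active region.
So the transistor is saturated. With V_CE = 0.2 V, I_C = (V_CC − 0.2)/R_C = 12.8/5.6 = 2.29 mA.
Check: β·I_B = 2.35 mA > I_C = 2.29 mA, confirming saturation.

saturation; I_C ≈ 2.3 mA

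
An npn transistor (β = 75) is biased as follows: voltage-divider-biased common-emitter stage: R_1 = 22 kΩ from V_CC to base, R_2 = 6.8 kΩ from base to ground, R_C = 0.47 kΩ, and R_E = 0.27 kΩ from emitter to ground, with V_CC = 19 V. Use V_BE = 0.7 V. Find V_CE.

V_CE ≈ 11 V

Thevenize the base divider: V_Th = V_CC·R_2/(R_1+R_2) = 19×6.8/28.8 = 4.49 V, R_Th = R_1‖R_2 = 5.19 kΩ.
Base-emitter loop: V_Th = I_B·R_Th + V_BE + (β+1)I_B·R_E, so I_B = (4.49 − 0.7) / (5.19 + 76×0.27) = 0.147 mA.
I_C = β·I_B = 75×0.147 = 11 mA, and I_E = (β+1)I_B = 11.2 mA.
V_CE = V_CC − I_C·R_C − I_E·R_E = 19 − 11×0.47 − 11.2×0.27 = 10.8 V.
V_CE = 10.8 V > 0.2 V confirms active-region operation.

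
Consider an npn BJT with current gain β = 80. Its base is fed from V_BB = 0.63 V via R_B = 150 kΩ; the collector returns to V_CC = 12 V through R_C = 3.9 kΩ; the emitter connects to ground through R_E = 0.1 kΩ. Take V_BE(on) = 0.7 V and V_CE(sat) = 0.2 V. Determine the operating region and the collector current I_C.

cutoff; I_C ≈ 0

V_BB = 0.63 V ≤ V_BE(on) = 0.7 V, so the base-emitter junction is not forward biased.
The transistor is in cutoff: I_B = I_C = 0.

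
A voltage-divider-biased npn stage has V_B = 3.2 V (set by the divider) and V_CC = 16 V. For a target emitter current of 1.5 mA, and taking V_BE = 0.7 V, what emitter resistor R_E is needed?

V_E = V_B − V_BE = 3.2 − 0.7 = 2.5 V.
R_E = V_E / I_E = 2.5 / 1.5 = 1.67 kΩ.

R_E ≈ 1.7 kΩ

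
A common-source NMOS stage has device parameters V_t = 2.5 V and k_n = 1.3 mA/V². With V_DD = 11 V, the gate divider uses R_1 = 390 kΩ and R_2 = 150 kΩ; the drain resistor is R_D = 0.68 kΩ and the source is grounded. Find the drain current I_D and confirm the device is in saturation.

V_G = V_DD·R_2/(R_1+R_2) = 11×150/540 = 3.06 V. With the source grounded, V_GS = V_G = 3.06 V.
Assume saturation: I_D = (k_n/2)(V_GS − V_t)² = (1.3/2)×(3.06 − 2.5)² = 0.65×0.556² = 0.201 mA.
V_DS = V_DD − I_D·R_D = 11 − 0.201×0.68 = 10.9 V.
Saturation requires V_DS ≥ V_GS − V_t = 0.556 V; 10.9 ≥ 0.556 ✓.

I_D ≈ 0.2 mA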